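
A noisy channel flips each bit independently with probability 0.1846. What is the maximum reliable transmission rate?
0.3100 bits

For a binary symmetric channel (BSC) with error probability p:
Capacity C = 1 - H(p) bits per symbol

where H(p) = -p log₂(p) - (1-p) log₂(1-p) is the binary entropy function.

H(0.1846) = 0.6900 bits
C = 1 - 0.6900 = 0.3100 bits per symbol

This means we can reliably transmit up to 0.3100 bits of information per channel use.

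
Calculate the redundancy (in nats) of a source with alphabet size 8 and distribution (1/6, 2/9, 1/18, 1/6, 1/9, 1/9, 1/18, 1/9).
0.0944 nats

Redundancy measures how far a source is from maximum entropy:
R = H_max - H(X)

Maximum entropy for 8 symbols: H_max = log_e(8) = 2.0794 nats
Actual entropy: H(X) = 1.9851 nats
Redundancy: R = 2.0794 - 1.9851 = 0.0944 nats

This redundancy represents potential for compression: the source could be compressed by 0.0944 nats per symbol.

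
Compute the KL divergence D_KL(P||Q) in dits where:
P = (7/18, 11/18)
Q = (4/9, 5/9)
0.0027 dits

KL divergence: D_KL(P||Q) = Σ p(x) log(p(x)/q(x))

Computing term by term:
  x=0: 7/18 × log_10[(7/18)/(4/9)] = 7/18 × -0.0580 = -0.0226
  x=1: 11/18 × log_10[(11/18)/(5/9)] = 11/18 × 0.0414 = 0.0253

D_KL(P||Q) = 0.0027 dits

Note: KL divergence is always non-negative and equals 0 iff P = Q.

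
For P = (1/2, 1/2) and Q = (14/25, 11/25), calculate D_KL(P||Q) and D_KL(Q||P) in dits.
D_KL(P||Q) = 0.0031, D_KL(Q||P) = 0.0031

KL divergence is not symmetric: D_KL(P||Q) ≠ D_KL(Q||P) in general.

D_KL(P||Q) = 0.0031 dits
D_KL(Q||P) = 0.0031 dits

In this case they happen to be equal (to 4 decimal places).

This asymmetry is why KL divergence is not a true distance metric.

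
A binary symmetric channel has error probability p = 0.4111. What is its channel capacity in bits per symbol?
0.0229 bits

For a binary symmetric channel (BSC) with error probability p:
Capacity C = 1 - H(p) bits per symbol

where H(p) = -p log₂(p) - (1-p) log₂(1-p) is the binary entropy function.

H(0.4111) = 0.9771 bits
C = 1 - 0.9771 = 0.0229 bits per symbol

This means we can reliably transmit up to 0.0229 bits of information per channel use.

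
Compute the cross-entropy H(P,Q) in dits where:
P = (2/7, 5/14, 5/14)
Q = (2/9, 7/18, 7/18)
0.4796 dits

Cross-entropy: H(P,Q) = -Σ p(x) log q(x)

Alternatively: H(P,Q) = H(P) + D_KL(P||Q)
H(P) = 0.4748 dits
D_KL(P||Q) = 0.0048 dits

H(P,Q) = 0.4748 + 0.0048 = 0.4796 dits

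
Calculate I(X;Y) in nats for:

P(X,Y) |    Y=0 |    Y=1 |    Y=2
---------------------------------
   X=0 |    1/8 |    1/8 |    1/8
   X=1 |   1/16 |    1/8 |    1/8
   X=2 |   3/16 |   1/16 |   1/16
0.0562 nats

Mutual information: I(X;Y) = H(X) + H(Y) - H(X,Y)

Marginals:
P(X) = (3/8, 5/16, 5/16), H(X) = 1.0948 nats
P(Y) = (3/8, 5/16, 5/16), H(Y) = 1.0948 nats

Joint entropy: H(X,Y) = 2.1334 nats

I(X;Y) = 1.0948 + 1.0948 - 2.1334 = 0.0562 nats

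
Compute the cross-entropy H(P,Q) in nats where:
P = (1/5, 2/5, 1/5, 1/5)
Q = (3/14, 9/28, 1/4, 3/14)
1.3474 nats

Cross-entropy: H(P,Q) = -Σ p(x) log q(x)

Alternatively: H(P,Q) = H(P) + D_KL(P||Q)
H(P) = 1.3322 nats
D_KL(P||Q) = 0.0152 nats

H(P,Q) = 1.3322 + 0.0152 = 1.3474 nats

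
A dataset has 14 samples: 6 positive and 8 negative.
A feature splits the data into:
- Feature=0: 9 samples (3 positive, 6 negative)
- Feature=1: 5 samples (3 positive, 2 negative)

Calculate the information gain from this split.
0.0481 bits

Information Gain = H(Y) - H(Y|Feature)

Before split:
P(positive) = 6/14 = 0.4286
H(Y) = 0.9852 bits

After split:
Feature=0: H = 0.9183 bits (weight = 9/14)
Feature=1: H = 0.9710 bits (weight = 5/14)
H(Y|Feature) = (9/14)×0.9183 + (5/14)×0.9710 = 0.9371 bits

Information Gain = 0.9852 - 0.9371 = 0.0481 bits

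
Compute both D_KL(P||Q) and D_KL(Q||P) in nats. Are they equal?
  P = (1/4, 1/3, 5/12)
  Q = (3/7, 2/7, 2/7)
D_KL(P||Q) = 0.0738, D_KL(Q||P) = 0.0792

KL divergence is not symmetric: D_KL(P||Q) ≠ D_KL(Q||P) in general.

D_KL(P||Q) = 0.0738 nats
D_KL(Q||P) = 0.0792 nats

No, they are not equal!

This asymmetry is why KL divergence is not a true distance metric.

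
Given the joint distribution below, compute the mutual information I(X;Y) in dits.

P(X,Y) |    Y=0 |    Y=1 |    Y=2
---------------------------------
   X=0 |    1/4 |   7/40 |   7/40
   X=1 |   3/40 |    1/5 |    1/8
0.0150 dits

Mutual information: I(X;Y) = H(X) + H(Y) - H(X,Y)

Marginals:
P(X) = (3/5, 2/5), H(X) = 0.2923 dits
P(Y) = (13/40, 3/8, 3/10), H(Y) = 0.4752 dits

Joint entropy: H(X,Y) = 0.7525 dits

I(X;Y) = 0.2923 + 0.4752 - 0.7525 = 0.0150 dits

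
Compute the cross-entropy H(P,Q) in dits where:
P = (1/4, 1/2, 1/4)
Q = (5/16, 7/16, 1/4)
0.4563 dits

Cross-entropy: H(P,Q) = -Σ p(x) log q(x)

Alternatively: H(P,Q) = H(P) + D_KL(P||Q)
H(P) = 0.4515 dits
D_KL(P||Q) = 0.0048 dits

H(P,Q) = 0.4515 + 0.0048 = 0.4563 dits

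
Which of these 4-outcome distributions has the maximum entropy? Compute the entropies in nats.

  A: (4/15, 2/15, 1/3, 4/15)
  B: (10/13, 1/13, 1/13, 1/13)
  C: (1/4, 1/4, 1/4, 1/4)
C

For a discrete distribution over n outcomes, entropy is maximized by the uniform distribution.

Computing entropies:
H(A) = 1.3398 nats
H(B) = 0.7937 nats
H(C) = 1.3863 nats

The uniform distribution (where all probabilities equal 1/4) achieves the maximum entropy of log_e(4) = 1.3863 nats.

Distribution C has the highest entropy.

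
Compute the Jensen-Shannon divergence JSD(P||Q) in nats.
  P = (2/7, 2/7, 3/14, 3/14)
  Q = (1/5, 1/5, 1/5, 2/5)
0.0220 nats

Jensen-Shannon divergence is:
JSD(P||Q) = 0.5 × D_KL(P||M) + 0.5 × D_KL(Q||M)
where M = 0.5 × (P + Q) is the mixture distribution.

M = 0.5 × (2/7, 2/7, 3/14, 3/14) + 0.5 × (1/5, 1/5, 1/5, 2/5) = (0.242857, 0.242857, 0.207143, 0.307143)

D_KL(P||M) = 0.0230 nats
D_KL(Q||M) = 0.0210 nats

JSD(P||Q) = 0.5 × 0.0230 + 0.5 × 0.0210 = 0.0220 nats

Unlike KL divergence, JSD is symmetric and bounded: 0 ≤ JSD ≤ log(2).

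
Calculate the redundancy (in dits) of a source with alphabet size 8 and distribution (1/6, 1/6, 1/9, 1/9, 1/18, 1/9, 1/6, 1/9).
0.0202 dits

Redundancy measures how far a source is from maximum entropy:
R = H_max - H(X)

Maximum entropy for 8 symbols: H_max = log_10(8) = 0.9031 dits
Actual entropy: H(X) = 0.8829 dits
Redundancy: R = 0.9031 - 0.8829 = 0.0202 dits

This redundancy represents potential for compression: the source could be compressed by 0.0202 dits per symbol.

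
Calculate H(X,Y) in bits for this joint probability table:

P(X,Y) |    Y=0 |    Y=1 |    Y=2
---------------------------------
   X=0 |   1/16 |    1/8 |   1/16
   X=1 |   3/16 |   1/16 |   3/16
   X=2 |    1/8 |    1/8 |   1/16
3.0306 bits

Joint entropy is H(X,Y) = -Σ_{x,y} p(x,y) log p(x,y).

Summing over all non-zero entries:
H(X,Y) = -[1/16·log_2(1/16) + 1/8·log_2(1/8) + 1/16·log_2(1/16) + 3/16·log_2(3/16) + 1/16·log_2(1/16) + 3/16·log_2(3/16) + 1/8·log_2(1/8) + 1/8·log_2(1/8) + 1/16·log_2(1/16)]
H(X,Y) = 3.0306 bits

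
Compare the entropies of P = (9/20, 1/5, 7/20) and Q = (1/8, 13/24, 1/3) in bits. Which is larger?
P

Computing entropies in bits:
H(P) = 1.5129
H(Q) = 1.3824

Distribution P has higher entropy.

Intuition: The distribution closer to uniform (more spread out) has higher entropy.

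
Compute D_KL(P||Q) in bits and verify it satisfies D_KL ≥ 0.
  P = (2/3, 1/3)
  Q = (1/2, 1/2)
0.0817 bits

KL divergence satisfies the Gibbs inequality: D_KL(P||Q) ≥ 0 for all distributions P, Q.

D_KL(P||Q) = Σ p(x) log(p(x)/q(x))
Term by term:
  x=0: 2/3 × log_2[(2/3)/(1/2)] = 0.2767
  x=1: 1/3 × log_2[(1/3)/(1/2)] = -0.1950
D_KL(P||Q) = 0.0817 bits

D_KL(P||Q) = 0.0817 ≥ 0 ✓

This non-negativity is a fundamental property: relative entropy cannot be negative because it measures how different Q is from P.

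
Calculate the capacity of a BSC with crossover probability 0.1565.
0.3741 bits

For a binary symmetric channel (BSC) with error probability p:
Capacity C = 1 - H(p) bits per symbol

where H(p) = -p log₂(p) - (1-p) log₂(1-p) is the binary entropy function.

H(0.1565) = 0.6259 bits
C = 1 - 0.6259 = 0.3741 bits per symbol

This means we can reliably transmit up to 0.3741 bits of information per channel use.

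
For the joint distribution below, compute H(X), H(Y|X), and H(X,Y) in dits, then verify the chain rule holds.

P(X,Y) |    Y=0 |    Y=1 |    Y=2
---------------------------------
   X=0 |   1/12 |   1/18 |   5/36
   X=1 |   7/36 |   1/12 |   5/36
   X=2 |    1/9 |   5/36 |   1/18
H(X,Y) = 0.9209, H(X) = 0.4703, H(Y|X) = 0.4506 (all in dits)

Chain rule: H(X,Y) = H(X) + H(Y|X)

Left side — joint entropy directly:
H(X,Y) = -Σ p(x,y) log p(x,y) = 0.9209 dits

Right side — compute H(Y|X) from the conditional distributions:
P(X) = (5/18, 5/12, 11/36), so H(X) = 0.4703 dits
H(Y|X) = Σ_x P(X=x) · H(Y|X=x):
  P(Y|X=0) = (3/10, 1/5, 1/2), H(Y|X=0) = 0.4472, weight P(X=0) = 5/18
  P(Y|X=1) = (7/15, 1/5, 1/3), H(Y|X=1) = 0.4533, weight P(X=1) = 5/12
  P(Y|X=2) = (4/11, 5/11, 2/11), H(Y|X=2) = 0.4500, weight P(X=2) = 11/36
H(Y|X) = 0.4506 dits

H(X) + H(Y|X) = 0.4703 + 0.4506 = 0.9209 dits

Both sides equal 0.9209 dits. ✓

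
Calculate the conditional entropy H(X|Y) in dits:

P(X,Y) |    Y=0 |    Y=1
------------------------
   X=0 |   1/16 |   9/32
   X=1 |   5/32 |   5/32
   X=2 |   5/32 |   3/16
0.4571 dits

Using the chain rule: H(X|Y) = H(X,Y) - H(Y)

First, compute H(X,Y) = 0.7444 dits

Marginal P(Y) = (3/8, 5/8)
H(Y) = 0.2873 dits

H(X|Y) = H(X,Y) - H(Y) = 0.7444 - 0.2873 = 0.4571 dits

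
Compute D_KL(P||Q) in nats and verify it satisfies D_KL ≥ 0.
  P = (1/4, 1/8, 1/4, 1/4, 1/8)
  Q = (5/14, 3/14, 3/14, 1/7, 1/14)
0.0919 nats

KL divergence satisfies the Gibbs inequality: D_KL(P||Q) ≥ 0 for all distributions P, Q.

D_KL(P||Q) = Σ p(x) log(p(x)/q(x))
Term by term:
  x=0: 1/4 × log_e[(1/4)/(5/14)] = -0.0892
  x=1: 1/8 × log_e[(1/8)/(3/14)] = -0.0674
  x=2: 1/4 × log_e[(1/4)/(3/14)] = 0.0385
  x=3: 1/4 × log_e[(1/4)/(1/7)] = 0.1399
  x=4: 1/8 × log_e[(1/8)/(1/14)] = 0.0700
D_KL(P||Q) = 0.0919 nats

D_KL(P||Q) = 0.0919 ≥ 0 ✓

This non-negativity is a fundamental property: relative entropy cannot be negative because it measures how different Q is from P.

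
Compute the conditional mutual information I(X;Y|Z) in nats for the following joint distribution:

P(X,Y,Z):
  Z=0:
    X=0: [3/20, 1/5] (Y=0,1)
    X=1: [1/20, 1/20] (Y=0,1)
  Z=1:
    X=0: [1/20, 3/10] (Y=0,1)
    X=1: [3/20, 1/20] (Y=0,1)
0.1053 nats

Conditional mutual information: I(X;Y|Z) = H(X|Z) + H(Y|Z) - H(X,Y|Z)

H(Z) = 0.6881
H(X,Z) = 1.2870 → H(X|Z) = 0.5989
H(Y,Z) = 1.3578 → H(Y|Z) = 0.6696
H(X,Y,Z) = 1.8514 → H(X,Y|Z) = 1.1632

I(X;Y|Z) = 0.5989 + 0.6696 - 1.1632 = 0.1053 nats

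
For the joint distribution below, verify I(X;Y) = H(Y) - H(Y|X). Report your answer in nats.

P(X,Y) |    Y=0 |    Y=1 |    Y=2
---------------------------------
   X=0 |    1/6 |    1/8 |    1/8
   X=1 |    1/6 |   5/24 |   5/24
I(X;Y) = 0.0071 nats

Mutual information has multiple equivalent forms:
- I(X;Y) = H(X) - H(X|Y)
- I(X;Y) = H(Y) - H(Y|X)
- I(X;Y) = H(X) + H(Y) - H(X,Y)

Computing all quantities:
H(X) = 0.6792, H(Y) = 1.0986, H(X,Y) = 1.7707
H(X|Y) = 0.6721, H(Y|X) = 1.0915

Verification:
H(X) - H(X|Y) = 0.6792 - 0.6721 = 0.0071
H(Y) - H(Y|X) = 1.0986 - 1.0915 = 0.0071
H(X) + H(Y) - H(X,Y) = 0.6792 + 1.0986 - 1.7707 = 0.0071

All forms give I(X;Y) = 0.0071 nats. ✓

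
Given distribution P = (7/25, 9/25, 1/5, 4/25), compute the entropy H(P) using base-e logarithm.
1.3393 nats

Shannon entropy is H(X) = -Σ p(x) log p(x).

For P = (7/25, 9/25, 1/5, 4/25):
H = -7/25 × log_e(7/25) -9/25 × log_e(9/25) -1/5 × log_e(1/5) -4/25 × log_e(4/25)
H = 1.3393 nats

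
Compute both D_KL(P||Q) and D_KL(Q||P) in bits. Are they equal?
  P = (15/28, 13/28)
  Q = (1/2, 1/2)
D_KL(P||Q) = 0.0037, D_KL(Q||P) = 0.0037

KL divergence is not symmetric: D_KL(P||Q) ≠ D_KL(Q||P) in general.

D_KL(P||Q) = 0.0037 bits
D_KL(Q||P) = 0.0037 bits

In this case they happen to be equal (to 4 decimal places).

This asymmetry is why KL divergence is not a true distance metric.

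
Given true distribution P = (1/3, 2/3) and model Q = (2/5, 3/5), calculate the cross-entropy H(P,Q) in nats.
0.6460 nats

Cross-entropy: H(P,Q) = -Σ p(x) log q(x)

Alternatively: H(P,Q) = H(P) + D_KL(P||Q)
H(P) = 0.6365 nats
D_KL(P||Q) = 0.0095 nats

H(P,Q) = 0.6365 + 0.0095 = 0.6460 nats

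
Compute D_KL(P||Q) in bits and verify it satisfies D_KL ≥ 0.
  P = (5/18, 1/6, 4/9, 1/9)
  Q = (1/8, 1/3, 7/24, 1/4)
0.2934 bits

KL divergence satisfies the Gibbs inequality: D_KL(P||Q) ≥ 0 for all distributions P, Q.

D_KL(P||Q) = Σ p(x) log(p(x)/q(x))
Term by term:
  x=0: 5/18 × log_2[(5/18)/(1/8)] = 0.3200
  x=1: 1/6 × log_2[(1/6)/(1/3)] = -0.1667
  x=2: 4/9 × log_2[(4/9)/(7/24)] = 0.2701
  x=3: 1/9 × log_2[(1/9)/(1/4)] = -0.1300
D_KL(P||Q) = 0.2934 bits

D_KL(P||Q) = 0.2934 ≥ 0 ✓

This non-negativity is a fundamental property: relative entropy cannot be negative because it measures how different Q is from P.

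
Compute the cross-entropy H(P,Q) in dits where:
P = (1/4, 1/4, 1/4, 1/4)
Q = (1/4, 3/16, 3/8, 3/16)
0.6205 dits

Cross-entropy: H(P,Q) = -Σ p(x) log q(x)

Alternatively: H(P,Q) = H(P) + D_KL(P||Q)
H(P) = 0.6021 dits
D_KL(P||Q) = 0.0184 dits

H(P,Q) = 0.6021 + 0.0184 = 0.6205 dits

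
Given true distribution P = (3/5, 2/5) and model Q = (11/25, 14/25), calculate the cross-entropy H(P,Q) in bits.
1.0453 bits

Cross-entropy: H(P,Q) = -Σ p(x) log q(x)

Alternatively: H(P,Q) = H(P) + D_KL(P||Q)
H(P) = 0.9710 bits
D_KL(P||Q) = 0.0743 bits

H(P,Q) = 0.9710 + 0.0743 = 1.0453 bits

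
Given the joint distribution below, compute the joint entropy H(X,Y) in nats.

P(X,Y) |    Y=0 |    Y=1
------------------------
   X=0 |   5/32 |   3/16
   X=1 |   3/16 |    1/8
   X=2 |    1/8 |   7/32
1.7701 nats

Joint entropy is H(X,Y) = -Σ_{x,y} p(x,y) log p(x,y).

Summing over all non-zero entries:
H(X,Y) = -[5/32·log_e(5/32) + 3/16·log_e(3/16) + 3/16·log_e(3/16) + 1/8·log_e(1/8) + 1/8·log_e(1/8) + 7/32·log_e(7/32)]
H(X,Y) = 1.7701 nats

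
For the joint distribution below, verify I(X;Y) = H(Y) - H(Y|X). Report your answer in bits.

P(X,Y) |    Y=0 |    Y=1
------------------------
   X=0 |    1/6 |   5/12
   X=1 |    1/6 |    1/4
I(X;Y) = 0.0102 bits

Mutual information has multiple equivalent forms:
- I(X;Y) = H(X) - H(X|Y)
- I(X;Y) = H(Y) - H(Y|X)
- I(X;Y) = H(X) + H(Y) - H(X,Y)

Computing all quantities:
H(X) = 0.9799, H(Y) = 0.9183, H(X,Y) = 1.8879
H(X|Y) = 0.9696, H(Y|X) = 0.9080

Verification:
H(X) - H(X|Y) = 0.9799 - 0.9696 = 0.0102
H(Y) - H(Y|X) = 0.9183 - 0.9080 = 0.0102
H(X) + H(Y) - H(X,Y) = 0.9799 + 0.9183 - 1.8879 = 0.0102

All forms give I(X;Y) = 0.0102 bits. ✓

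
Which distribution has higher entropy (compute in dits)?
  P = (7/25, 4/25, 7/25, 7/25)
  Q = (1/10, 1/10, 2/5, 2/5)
P

Computing entropies in dits:
H(P) = 0.5917
H(Q) = 0.5184

Distribution P has higher entropy.

Intuition: The distribution closer to uniform (more spread out) has higher entropy.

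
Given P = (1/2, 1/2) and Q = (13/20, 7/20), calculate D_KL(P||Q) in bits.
0.0680 bits

KL divergence: D_KL(P||Q) = Σ p(x) log(p(x)/q(x))

Computing term by term:
  x=0: 1/2 × log_2[(1/2)/(13/20)] = 1/2 × -0.3785 = -0.1893
  x=1: 1/2 × log_2[(1/2)/(7/20)] = 1/2 × 0.5146 = 0.2573

D_KL(P||Q) = 0.0680 bits

Note: KL divergence is always non-negative and equals 0 iff P = Q.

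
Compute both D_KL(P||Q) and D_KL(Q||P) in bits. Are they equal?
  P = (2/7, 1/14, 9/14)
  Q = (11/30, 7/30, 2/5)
D_KL(P||Q) = 0.2152, D_KL(Q||P) = 0.2567

KL divergence is not symmetric: D_KL(P||Q) ≠ D_KL(Q||P) in general.

D_KL(P||Q) = 0.2152 bits
D_KL(Q||P) = 0.2567 bits

No, they are not equal!

This asymmetry is why KL divergence is not a true distance metric.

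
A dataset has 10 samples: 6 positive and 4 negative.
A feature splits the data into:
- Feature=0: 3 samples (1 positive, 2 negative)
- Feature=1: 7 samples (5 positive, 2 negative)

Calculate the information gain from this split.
0.0913 bits

Information Gain = H(Y) - H(Y|Feature)

Before split:
P(positive) = 6/10 = 0.6000
H(Y) = 0.9710 bits

After split:
Feature=0: H = 0.9183 bits (weight = 3/10)
Feature=1: H = 0.8631 bits (weight = 7/10)
H(Y|Feature) = (3/10)×0.9183 + (7/10)×0.8631 = 0.8797 bits

Information Gain = 0.9710 - 0.8797 = 0.0913 bits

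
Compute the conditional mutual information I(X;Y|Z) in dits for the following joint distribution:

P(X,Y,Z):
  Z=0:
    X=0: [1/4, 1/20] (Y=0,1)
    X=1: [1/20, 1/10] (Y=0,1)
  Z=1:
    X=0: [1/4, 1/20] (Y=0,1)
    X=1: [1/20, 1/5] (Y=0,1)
0.0758 dits

Conditional mutual information: I(X;Y|Z) = H(X|Z) + H(Y|Z) - H(X,Y|Z)

H(Z) = 0.2989
H(X,Z) = 0.5878 → H(X|Z) = 0.2890
H(Y,Z) = 0.5878 → H(Y|Z) = 0.2890
H(X,Y,Z) = 0.8010 → H(X,Y|Z) = 0.5022

I(X;Y|Z) = 0.2890 + 0.2890 - 0.5022 = 0.0758 dits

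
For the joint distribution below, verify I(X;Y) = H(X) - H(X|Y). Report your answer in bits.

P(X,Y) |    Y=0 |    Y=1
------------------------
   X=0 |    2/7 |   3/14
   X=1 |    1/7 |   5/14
I(X;Y) = 0.0611 bits

Mutual information has multiple equivalent forms:
- I(X;Y) = H(X) - H(X|Y)
- I(X;Y) = H(Y) - H(Y|X)
- I(X;Y) = H(X) + H(Y) - H(X,Y)

Computing all quantities:
H(X) = 1.0000, H(Y) = 0.9852, H(X,Y) = 1.9242
H(X|Y) = 0.9389, H(Y|X) = 0.9242

Verification:
H(X) - H(X|Y) = 1.0000 - 0.9389 = 0.0611
H(Y) - H(Y|X) = 0.9852 - 0.9242 = 0.0611
H(X) + H(Y) - H(X,Y) = 1.0000 + 0.9852 - 1.9242 = 0.0611

All forms give I(X;Y) = 0.0611 bits. ✓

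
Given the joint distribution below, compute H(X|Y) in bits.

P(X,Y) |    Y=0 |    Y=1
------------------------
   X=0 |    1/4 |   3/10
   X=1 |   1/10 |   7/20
0.9493 bits

Using the chain rule: H(X|Y) = H(X,Y) - H(Y)

First, compute H(X,Y) = 1.8834 bits

Marginal P(Y) = (7/20, 13/20)
H(Y) = 0.9341 bits

H(X|Y) = H(X,Y) - H(Y) = 1.8834 - 0.9341 = 0.9493 bits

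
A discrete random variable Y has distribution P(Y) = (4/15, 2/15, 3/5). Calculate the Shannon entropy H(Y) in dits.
0.4029 dits

Shannon entropy is H(X) = -Σ p(x) log p(x).

For P = (4/15, 2/15, 3/5):
H = -4/15 × log_10(4/15) -2/15 × log_10(2/15) -3/5 × log_10(3/5)
H = 0.4029 dits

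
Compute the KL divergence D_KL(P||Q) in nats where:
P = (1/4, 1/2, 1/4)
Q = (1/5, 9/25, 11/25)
0.0787 nats

KL divergence: D_KL(P||Q) = Σ p(x) log(p(x)/q(x))

Computing term by term:
  x=0: 1/4 × log_e[(1/4)/(1/5)] = 1/4 × 0.2231 = 0.0558
  x=1: 1/2 × log_e[(1/2)/(9/25)] = 1/2 × 0.3285 = 0.1643
  x=2: 1/4 × log_e[(1/4)/(11/25)] = 1/4 × -0.5653 = -0.1413

D_KL(P||Q) = 0.0787 nats

Note: KL divergence is always non-negative and equals 0 iff P = Q.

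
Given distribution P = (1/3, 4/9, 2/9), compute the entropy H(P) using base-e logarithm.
1.0609 nats

Shannon entropy is H(X) = -Σ p(x) log p(x).

For P = (1/3, 4/9, 2/9):
H = -1/3 × log_e(1/3) -4/9 × log_e(4/9) -2/9 × log_e(2/9)
H = 1.0609 nats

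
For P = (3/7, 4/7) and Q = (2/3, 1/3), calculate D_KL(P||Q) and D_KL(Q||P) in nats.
D_KL(P||Q) = 0.1186, D_KL(Q||P) = 0.1149

KL divergence is not symmetric: D_KL(P||Q) ≠ D_KL(Q||P) in general.

D_KL(P||Q) = 0.1186 nats
D_KL(Q||P) = 0.1149 nats

No, they are not equal!

This asymmetry is why KL divergence is not a true distance metric.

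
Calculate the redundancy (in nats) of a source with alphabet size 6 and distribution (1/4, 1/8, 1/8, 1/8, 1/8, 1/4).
0.0589 nats

Redundancy measures how far a source is from maximum entropy:
R = H_max - H(X)

Maximum entropy for 6 symbols: H_max = log_e(6) = 1.7918 nats
Actual entropy: H(X) = 1.7329 nats
Redundancy: R = 1.7918 - 1.7329 = 0.0589 nats

This redundancy represents potential for compression: the source could be compressed by 0.0589 nats per symbol.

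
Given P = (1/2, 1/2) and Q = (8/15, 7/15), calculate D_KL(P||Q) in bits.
0.0032 bits

KL divergence: D_KL(P||Q) = Σ p(x) log(p(x)/q(x))

Computing term by term:
  x=0: 1/2 × log_2[(1/2)/(8/15)] = 1/2 × -0.0931 = -0.0466
  x=1: 1/2 × log_2[(1/2)/(7/15)] = 1/2 × 0.0995 = 0.0498

D_KL(P||Q) = 0.0032 bits

Note: KL divergence is always non-negative and equals 0 iff P = Q.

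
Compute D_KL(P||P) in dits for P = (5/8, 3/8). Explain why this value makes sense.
0.0000 dits

KL divergence satisfies the Gibbs inequality: D_KL(P||Q) ≥ 0 for all distributions P, Q.

D_KL(P||Q) = Σ p(x) log(p(x)/q(x))
Each term is p(x) × log_10(p(x)/p(x)) = p(x) × log_10(1) = 0, so the sum is 0.
D_KL(P||Q) = 0.0000 dits

When P = Q, the KL divergence is exactly 0, as there is no 'divergence' between identical distributions.

This non-negativity is a fundamental property: relative entropy cannot be negative because it measures how different Q is from P.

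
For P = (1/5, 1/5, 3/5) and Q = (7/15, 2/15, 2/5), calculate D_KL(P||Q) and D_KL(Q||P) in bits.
D_KL(P||Q) = 0.2235, D_KL(Q||P) = 0.2585

KL divergence is not symmetric: D_KL(P||Q) ≠ D_KL(Q||P) in general.

D_KL(P||Q) = 0.2235 bits
D_KL(Q||P) = 0.2585 bits

No, they are not equal!

This asymmetry is why KL divergence is not a true distance metric.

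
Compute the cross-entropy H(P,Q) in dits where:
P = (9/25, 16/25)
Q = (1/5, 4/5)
0.3137 dits

Cross-entropy: H(P,Q) = -Σ p(x) log q(x)

Alternatively: H(P,Q) = H(P) + D_KL(P||Q)
H(P) = 0.2838 dits
D_KL(P||Q) = 0.0299 dits

H(P,Q) = 0.2838 + 0.0299 = 0.3137 dits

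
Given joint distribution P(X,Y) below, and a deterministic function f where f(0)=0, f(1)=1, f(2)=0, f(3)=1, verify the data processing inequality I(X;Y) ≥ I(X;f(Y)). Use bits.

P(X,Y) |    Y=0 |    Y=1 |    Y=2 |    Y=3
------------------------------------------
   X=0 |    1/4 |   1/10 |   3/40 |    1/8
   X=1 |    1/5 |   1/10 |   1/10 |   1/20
I(X;Y) = 0.0233, I(X;f(Y)) = 0.0044, inequality holds: 0.0233 ≥ 0.0044

Data Processing Inequality: For any Markov chain X → Y → Z, we have I(X;Y) ≥ I(X;Z).

Here Z = f(Y) is a deterministic function of Y, forming X → Y → Z.

Original I(X;Y) = 0.0233 bits

After applying f:
P(X,Z) where Z=f(Y):
- P(X,Z=0) = P(X,Y=0) + P(X,Y=2)
- P(X,Z=1) = P(X,Y=1) + P(X,Y=3)

I(X;Z) = I(X;f(Y)) = 0.0044 bits

Verification: 0.0233 ≥ 0.0044 ✓

Information cannot be created by processing; the function f can only lose information about X.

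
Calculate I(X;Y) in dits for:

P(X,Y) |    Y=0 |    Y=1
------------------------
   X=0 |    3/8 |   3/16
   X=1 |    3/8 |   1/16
0.0108 dits

Mutual information: I(X;Y) = H(X) + H(Y) - H(X,Y)

Marginals:
P(X) = (9/16, 7/16), H(X) = 0.2976 dits
P(Y) = (3/4, 1/4), H(Y) = 0.2442 dits

Joint entropy: H(X,Y) = 0.5310 dits

I(X;Y) = 0.2976 + 0.2442 - 0.5310 = 0.0108 dits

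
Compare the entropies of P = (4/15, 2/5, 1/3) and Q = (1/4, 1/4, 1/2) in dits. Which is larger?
P

Computing entropies in dits:
H(P) = 0.4713
H(Q) = 0.4515

Distribution P has higher entropy.

Intuition: The distribution closer to uniform (more spread out) has higher entropy.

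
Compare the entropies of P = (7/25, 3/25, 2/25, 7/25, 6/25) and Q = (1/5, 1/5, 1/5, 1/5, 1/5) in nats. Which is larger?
Q

Computing entropies in nats:
H(P) = 1.5119
H(Q) = 1.6094

Distribution Q has higher entropy.

Intuition: The distribution closer to uniform (more spread out) has higher entropy.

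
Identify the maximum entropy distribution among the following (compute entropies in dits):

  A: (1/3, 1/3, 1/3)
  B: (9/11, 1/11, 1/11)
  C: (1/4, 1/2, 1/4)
A

For a discrete distribution over n outcomes, entropy is maximized by the uniform distribution.

Computing entropies:
H(A) = 0.4771 dits
H(B) = 0.2606 dits
H(C) = 0.4515 dits

The uniform distribution (where all probabilities equal 1/3) achieves the maximum entropy of log_10(3) = 0.4771 dits.

Distribution A has the highest entropy.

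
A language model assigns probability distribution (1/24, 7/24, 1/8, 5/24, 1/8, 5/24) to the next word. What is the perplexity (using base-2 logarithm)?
5.2870

Perplexity is 2^H (or exp(H) for natural log).

First, H = -Σ p log p = 2.4024 bits
Perplexity = 2^2.4024 = 5.2870

Interpretation: The model's uncertainty is equivalent to choosing uniformly among 5.3 options.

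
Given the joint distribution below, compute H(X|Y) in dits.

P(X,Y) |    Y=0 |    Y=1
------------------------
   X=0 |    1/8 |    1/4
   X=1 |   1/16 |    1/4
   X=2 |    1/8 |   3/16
0.4686 dits

Using the chain rule: H(X|Y) = H(X,Y) - H(Y)

First, compute H(X,Y) = 0.7384 dits

Marginal P(Y) = (5/16, 11/16)
H(Y) = 0.2697 dits

H(X|Y) = H(X,Y) - H(Y) = 0.7384 - 0.2697 = 0.4686 dits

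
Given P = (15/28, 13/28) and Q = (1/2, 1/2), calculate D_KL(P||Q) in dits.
0.0011 dits

KL divergence: D_KL(P||Q) = Σ p(x) log(p(x)/q(x))

Computing term by term:
  x=0: 15/28 × log_10[(15/28)/(1/2)] = 15/28 × 0.0300 = 0.0161
  x=1: 13/28 × log_10[(13/28)/(1/2)] = 13/28 × -0.0322 = -0.0149

D_KL(P||Q) = 0.0011 dits

Note: KL divergence is always non-negative and equals 0 iff P = Q.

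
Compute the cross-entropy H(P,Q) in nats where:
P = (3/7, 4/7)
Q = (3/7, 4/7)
0.6829 nats

Cross-entropy: H(P,Q) = -Σ p(x) log q(x)

Alternatively: H(P,Q) = H(P) + D_KL(P||Q)
H(P) = 0.6829 nats
D_KL(P||Q) = 0.0000 nats

H(P,Q) = 0.6829 + 0.0000 = 0.6829 nats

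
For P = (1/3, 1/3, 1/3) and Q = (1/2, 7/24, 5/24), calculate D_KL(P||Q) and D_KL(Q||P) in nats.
D_KL(P||Q) = 0.0660, D_KL(Q||P) = 0.0659

KL divergence is not symmetric: D_KL(P||Q) ≠ D_KL(Q||P) in general.

D_KL(P||Q) = 0.0660 nats
D_KL(Q||P) = 0.0659 nats

No, they are not equal!

This asymmetry is why KL divergence is not a true distance metric.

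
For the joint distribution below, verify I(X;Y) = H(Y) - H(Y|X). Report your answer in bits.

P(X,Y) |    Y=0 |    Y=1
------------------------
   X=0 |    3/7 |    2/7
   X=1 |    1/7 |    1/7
I(X;Y) = 0.0060 bits

Mutual information has multiple equivalent forms:
- I(X;Y) = H(X) - H(X|Y)
- I(X;Y) = H(Y) - H(Y|X)
- I(X;Y) = H(X) + H(Y) - H(X,Y)

Computing all quantities:
H(X) = 0.8631, H(Y) = 0.9852, H(X,Y) = 1.8424
H(X|Y) = 0.8571, H(Y|X) = 0.9793

Verification:
H(X) - H(X|Y) = 0.8631 - 0.8571 = 0.0060
H(Y) - H(Y|X) = 0.9852 - 0.9793 = 0.0060
H(X) + H(Y) - H(X,Y) = 0.8631 + 0.9852 - 1.8424 = 0.0060

All forms give I(X;Y) = 0.0060 bits. ✓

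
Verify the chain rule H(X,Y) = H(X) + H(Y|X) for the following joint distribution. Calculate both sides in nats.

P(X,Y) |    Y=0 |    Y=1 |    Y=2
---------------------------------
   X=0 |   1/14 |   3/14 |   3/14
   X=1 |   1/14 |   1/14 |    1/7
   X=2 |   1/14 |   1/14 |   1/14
H(X,Y) = 2.0692, H(X) = 1.0346, H(Y|X) = 1.0346 (all in nats)

Chain rule: H(X,Y) = H(X) + H(Y|X)

Left side — joint entropy directly:
H(X,Y) = -Σ p(x,y) log p(x,y) = 2.0692 nats

Right side — compute H(Y|X) from the conditional distributions:
P(X) = (1/2, 2/7, 3/14), so H(X) = 1.0346 nats
H(Y|X) = Σ_x P(X=x) · H(Y|X=x):
  P(Y|X=0) = (1/7, 3/7, 3/7), H(Y|X=0) = 1.0042, weight P(X=0) = 1/2
  P(Y|X=1) = (1/4, 1/4, 1/2), H(Y|X=1) = 1.0397, weight P(X=1) = 2/7
  P(Y|X=2) = (1/3, 1/3, 1/3), H(Y|X=2) = 1.0986, weight P(X=2) = 3/14
H(Y|X) = 1.0346 nats

H(X) + H(Y|X) = 1.0346 + 1.0346 = 2.0692 nats

Both sides equal 2.0692 nats. ✓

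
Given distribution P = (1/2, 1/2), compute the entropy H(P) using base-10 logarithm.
0.3010 dits

Shannon entropy is H(X) = -Σ p(x) log p(x).

For P = (1/2, 1/2):
H = -1/2 × log_10(1/2) -1/2 × log_10(1/2)
H = 0.3010 dits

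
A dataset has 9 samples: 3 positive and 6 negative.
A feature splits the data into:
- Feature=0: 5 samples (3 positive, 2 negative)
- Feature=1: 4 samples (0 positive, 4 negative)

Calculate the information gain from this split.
0.3789 bits

Information Gain = H(Y) - H(Y|Feature)

Before split:
P(positive) = 3/9 = 0.3333
H(Y) = 0.9183 bits

After split:
Feature=0: H = 0.9710 bits (weight = 5/9)
Feature=1: H = 0.0000 bits (weight = 4/9)
H(Y|Feature) = (5/9)×0.9710 + (4/9)×0.0000 = 0.5394 bits

Information Gain = 0.9183 - 0.5394 = 0.3789 bits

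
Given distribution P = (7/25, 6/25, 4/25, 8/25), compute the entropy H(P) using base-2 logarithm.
1.9574 bits

Shannon entropy is H(X) = -Σ p(x) log p(x).

For P = (7/25, 6/25, 4/25, 8/25):
H = -7/25 × log_2(7/25) -6/25 × log_2(6/25) -4/25 × log_2(4/25) -8/25 × log_2(8/25)
H = 1.9574 bits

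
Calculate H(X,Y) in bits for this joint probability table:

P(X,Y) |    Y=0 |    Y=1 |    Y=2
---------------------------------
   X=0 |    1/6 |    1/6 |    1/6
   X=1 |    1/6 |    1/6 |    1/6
2.5850 bits

Joint entropy is H(X,Y) = -Σ_{x,y} p(x,y) log p(x,y).

Summing over all non-zero entries:
H(X,Y) = -[1/6·log_2(1/6) + 1/6·log_2(1/6) + 1/6·log_2(1/6) + 1/6·log_2(1/6) + 1/6·log_2(1/6) + 1/6·log_2(1/6)]
H(X,Y) = 2.5850 bits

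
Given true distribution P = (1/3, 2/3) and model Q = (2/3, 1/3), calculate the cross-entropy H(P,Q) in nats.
0.8676 nats

Cross-entropy: H(P,Q) = -Σ p(x) log q(x)

Alternatively: H(P,Q) = H(P) + D_KL(P||Q)
H(P) = 0.6365 nats
D_KL(P||Q) = 0.2310 nats

H(P,Q) = 0.6365 + 0.2310 = 0.8676 nats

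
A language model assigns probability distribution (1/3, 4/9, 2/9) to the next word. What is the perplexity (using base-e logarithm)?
2.8888

Perplexity is e^H (or exp(H) for natural log).

First, H = -Σ p log p = 1.0609 nats
Perplexity = e^1.0609 = 2.8888

Interpretation: The model's uncertainty is equivalent to choosing uniformly among 2.9 options.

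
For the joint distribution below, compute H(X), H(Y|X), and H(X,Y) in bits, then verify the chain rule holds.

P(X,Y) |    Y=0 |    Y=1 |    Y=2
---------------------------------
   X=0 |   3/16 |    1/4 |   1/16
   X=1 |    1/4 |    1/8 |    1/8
H(X,Y) = 2.4528, H(X) = 1.0000, H(Y|X) = 1.4528 (all in bits)

Chain rule: H(X,Y) = H(X) + H(Y|X)

Left side — joint entropy directly:
H(X,Y) = -Σ p(x,y) log p(x,y) = 2.4528 bits

Right side — compute H(Y|X) from the conditional distributions:
P(X) = (1/2, 1/2), so H(X) = 1.0000 bits
H(Y|X) = Σ_x P(X=x) · H(Y|X=x):
  P(Y|X=0) = (3/8, 1/2, 1/8), H(Y|X=0) = 1.4056, weight P(X=0) = 1/2
  P(Y|X=1) = (1/2, 1/4, 1/4), H(Y|X=1) = 1.5000, weight P(X=1) = 1/2
H(Y|X) = 1.4528 bits

H(X) + H(Y|X) = 1.0000 + 1.4528 = 2.4528 bits

Both sides equal 2.4528 bits. ✓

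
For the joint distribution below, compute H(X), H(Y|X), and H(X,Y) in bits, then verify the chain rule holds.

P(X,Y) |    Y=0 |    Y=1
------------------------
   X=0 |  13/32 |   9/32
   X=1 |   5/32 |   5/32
H(X,Y) = 1.8796, H(X) = 0.8960, H(Y|X) = 0.9835 (all in bits)

Chain rule: H(X,Y) = H(X) + H(Y|X)

Left side — joint entropy directly:
H(X,Y) = -Σ p(x,y) log p(x,y) = 1.8796 bits

Right side — compute H(Y|X) from the conditional distributions:
P(X) = (11/16, 5/16), so H(X) = 0.8960 bits
H(Y|X) = Σ_x P(X=x) · H(Y|X=x):
  P(Y|X=0) = (13/22, 9/22), H(Y|X=0) = 0.9760, weight P(X=0) = 11/16
  P(Y|X=1) = (1/2, 1/2), H(Y|X=1) = 1.0000, weight P(X=1) = 5/16
H(Y|X) = 0.9835 bits

H(X) + H(Y|X) = 0.8960 + 0.9835 = 1.8796 bits

Both sides equal 1.8796 bits. ✓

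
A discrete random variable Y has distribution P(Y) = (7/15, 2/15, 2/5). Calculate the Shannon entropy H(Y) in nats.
0.9908 nats

Shannon entropy is H(X) = -Σ p(x) log p(x).

For P = (7/15, 2/15, 2/5):
H = -7/15 × log_e(7/15) -2/15 × log_e(2/15) -2/5 × log_e(2/5)
H = 0.9908 nats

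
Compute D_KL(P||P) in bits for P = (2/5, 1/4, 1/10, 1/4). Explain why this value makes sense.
0.0000 bits

KL divergence satisfies the Gibbs inequality: D_KL(P||Q) ≥ 0 for all distributions P, Q.

D_KL(P||Q) = Σ p(x) log(p(x)/q(x))
Each term is p(x) × log_2(p(x)/p(x)) = p(x) × log_2(1) = 0, so the sum is 0.
D_KL(P||Q) = 0.0000 bits

When P = Q, the KL divergence is exactly 0, as there is no 'divergence' between identical distributions.

This non-negativity is a fundamental property: relative entropy cannot be negative because it measures how different Q is from P.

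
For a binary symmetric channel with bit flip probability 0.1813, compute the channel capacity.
0.3171 bits

For a binary symmetric channel (BSC) with error probability p:
Capacity C = 1 - H(p) bits per symbol

where H(p) = -p log₂(p) - (1-p) log₂(1-p) is the binary entropy function.

H(0.1813) = 0.6829 bits
C = 1 - 0.6829 = 0.3171 bits per symbol

This means we can reliably transmit up to 0.3171 bits of information per channel use.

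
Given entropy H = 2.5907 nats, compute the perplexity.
13.3391

Perplexity is e^H (or exp(H) for natural log).

H = 2.5907 nats
Perplexity = e^2.5907 = 13.3391

Interpretation: The model's uncertainty is equivalent to choosing uniformly among 13.3 options.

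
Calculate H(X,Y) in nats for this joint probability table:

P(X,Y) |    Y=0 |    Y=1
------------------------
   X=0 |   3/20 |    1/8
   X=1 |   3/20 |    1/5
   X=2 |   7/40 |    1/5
1.7779 nats

Joint entropy is H(X,Y) = -Σ_{x,y} p(x,y) log p(x,y).

Summing over all non-zero entries:
H(X,Y) = -[3/20·log_e(3/20) + 1/8·log_e(1/8) + 3/20·log_e(3/20) + 1/5·log_e(1/5) + 7/40·log_e(7/40) + 1/5·log_e(1/5)]
H(X,Y) = 1.7779 nats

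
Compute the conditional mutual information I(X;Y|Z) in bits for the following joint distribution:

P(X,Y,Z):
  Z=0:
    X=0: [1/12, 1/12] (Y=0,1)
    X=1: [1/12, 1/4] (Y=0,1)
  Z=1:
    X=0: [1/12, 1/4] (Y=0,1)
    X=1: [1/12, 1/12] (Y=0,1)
0.0441 bits

Conditional mutual information: I(X;Y|Z) = H(X|Z) + H(Y|Z) - H(X,Y|Z)

H(Z) = 1.0000
H(X,Z) = 1.9183 → H(X|Z) = 0.9183
H(Y,Z) = 1.9183 → H(Y|Z) = 0.9183
H(X,Y,Z) = 2.7925 → H(X,Y|Z) = 1.7925

I(X;Y|Z) = 0.9183 + 0.9183 - 1.7925 = 0.0441 bits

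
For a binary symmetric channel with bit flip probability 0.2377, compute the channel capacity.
0.2088 bits

For a binary symmetric channel (BSC) with error probability p:
Capacity C = 1 - H(p) bits per symbol

where H(p) = -p log₂(p) - (1-p) log₂(1-p) is the binary entropy function.

H(0.2377) = 0.7912 bits
C = 1 - 0.7912 = 0.2088 bits per symbol

This means we can reliably transmit up to 0.2088 bits of information per channel use.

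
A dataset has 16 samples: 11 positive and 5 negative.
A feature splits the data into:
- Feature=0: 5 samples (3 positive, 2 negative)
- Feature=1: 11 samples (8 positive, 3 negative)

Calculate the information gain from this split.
0.0114 bits

Information Gain = H(Y) - H(Y|Feature)

Before split:
P(positive) = 11/16 = 0.6875
H(Y) = 0.8960 bits

After split:
Feature=0: H = 0.9710 bits (weight = 5/16)
Feature=1: H = 0.8454 bits (weight = 11/16)
H(Y|Feature) = (5/16)×0.9710 + (11/16)×0.8454 = 0.8846 bits

Information Gain = 0.8960 - 0.8846 = 0.0114 bits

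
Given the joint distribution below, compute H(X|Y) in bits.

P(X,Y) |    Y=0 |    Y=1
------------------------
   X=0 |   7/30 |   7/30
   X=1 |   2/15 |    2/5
0.9481 bits

Using the chain rule: H(X|Y) = H(X,Y) - H(Y)

First, compute H(X,Y) = 1.8961 bits

Marginal P(Y) = (11/30, 19/30)
H(Y) = 0.9481 bits

H(X|Y) = H(X,Y) - H(Y) = 1.8961 - 0.9481 = 0.9481 bits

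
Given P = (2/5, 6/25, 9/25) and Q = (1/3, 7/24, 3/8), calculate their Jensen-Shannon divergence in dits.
0.0012 dits

Jensen-Shannon divergence is:
JSD(P||Q) = 0.5 × D_KL(P||M) + 0.5 × D_KL(Q||M)
where M = 0.5 × (P + Q) is the mixture distribution.

M = 0.5 × (2/5, 6/25, 9/25) + 0.5 × (1/3, 7/24, 3/8) = (11/30, 0.265833, 0.3675)

D_KL(P||M) = 0.0012 dits
D_KL(Q||M) = 0.0012 dits

JSD(P||Q) = 0.5 × 0.0012 + 0.5 × 0.0012 = 0.0012 dits

Unlike KL divergence, JSD is symmetric and bounded: 0 ≤ JSD ≤ log(2).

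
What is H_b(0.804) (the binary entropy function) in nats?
0.4948 nats

The binary entropy function is:
H(p) = -p log(p) - (1-p) log(1-p)

H(0.804) = -0.804 × log_e(0.804) - 0.196 × log_e(0.196)
H(0.804) = 0.4948 nats

Note: Binary entropy is maximized at p=0.5 (H=1 bit) and minimized at p=0 or p=1 (H=0).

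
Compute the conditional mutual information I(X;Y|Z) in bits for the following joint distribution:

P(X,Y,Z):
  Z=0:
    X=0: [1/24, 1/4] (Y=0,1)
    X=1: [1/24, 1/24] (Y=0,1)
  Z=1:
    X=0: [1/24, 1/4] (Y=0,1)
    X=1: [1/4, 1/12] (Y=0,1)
0.2107 bits

Conditional mutual information: I(X;Y|Z) = H(X|Z) + H(Y|Z) - H(X,Y|Z)

H(Z) = 0.9544
H(X,Z) = 1.8640 → H(X|Z) = 0.9096
H(Y,Z) = 1.8640 → H(Y|Z) = 0.9096
H(X,Y,Z) = 2.5629 → H(X,Y|Z) = 1.6085

I(X;Y|Z) = 0.9096 + 0.9096 - 1.6085 = 0.2107 bits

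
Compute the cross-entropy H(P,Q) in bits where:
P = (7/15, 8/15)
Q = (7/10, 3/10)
1.1665 bits

Cross-entropy: H(P,Q) = -Σ p(x) log q(x)

Alternatively: H(P,Q) = H(P) + D_KL(P||Q)
H(P) = 0.9968 bits
D_KL(P||Q) = 0.1697 bits

H(P,Q) = 0.9968 + 0.1697 = 1.1665 bits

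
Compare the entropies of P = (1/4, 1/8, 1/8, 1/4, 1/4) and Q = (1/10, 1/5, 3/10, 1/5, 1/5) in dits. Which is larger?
P

Computing entropies in dits:
H(P) = 0.6773
H(Q) = 0.6762

Distribution P has higher entropy.

Intuition: The distribution closer to uniform (more spread out) has higher entropy.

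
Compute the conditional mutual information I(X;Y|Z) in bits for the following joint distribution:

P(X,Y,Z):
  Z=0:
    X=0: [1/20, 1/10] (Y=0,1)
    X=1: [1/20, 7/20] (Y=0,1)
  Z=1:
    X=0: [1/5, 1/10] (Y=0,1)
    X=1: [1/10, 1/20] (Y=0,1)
0.0211 bits

Conditional mutual information: I(X;Y|Z) = H(X|Z) + H(Y|Z) - H(X,Y|Z)

H(Z) = 0.9928
H(X,Z) = 1.8710 → H(X|Z) = 0.8782
H(Y,Z) = 1.7822 → H(Y|Z) = 0.7895
H(X,Y,Z) = 2.6394 → H(X,Y|Z) = 1.6466

I(X;Y|Z) = 0.8782 + 0.7895 - 1.6466 = 0.0211 bits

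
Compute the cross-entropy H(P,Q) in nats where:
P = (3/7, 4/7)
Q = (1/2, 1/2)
0.6931 nats

Cross-entropy: H(P,Q) = -Σ p(x) log q(x)

Alternatively: H(P,Q) = H(P) + D_KL(P||Q)
H(P) = 0.6829 nats
D_KL(P||Q) = 0.0102 nats

H(P,Q) = 0.6829 + 0.0102 = 0.6931 nats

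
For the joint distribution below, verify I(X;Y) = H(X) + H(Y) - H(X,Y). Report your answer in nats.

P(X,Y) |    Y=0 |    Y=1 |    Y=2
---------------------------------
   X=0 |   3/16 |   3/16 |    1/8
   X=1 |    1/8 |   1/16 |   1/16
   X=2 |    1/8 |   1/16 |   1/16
I(X;Y) = 0.0108 nats

Mutual information has multiple equivalent forms:
- I(X;Y) = H(X) - H(X|Y)
- I(X;Y) = H(Y) - H(Y|X)
- I(X;Y) = H(X) + H(Y) - H(X,Y)

Computing all quantities:
H(X) = 1.0397, H(Y) = 1.0717, H(X,Y) = 2.1007
H(X|Y) = 1.0289, H(Y|X) = 1.0610

Verification:
H(X) - H(X|Y) = 1.0397 - 1.0289 = 0.0108
H(Y) - H(Y|X) = 1.0717 - 1.0610 = 0.0108
H(X) + H(Y) - H(X,Y) = 1.0397 + 1.0717 - 2.1007 = 0.0108

All forms give I(X;Y) = 0.0108 nats. ✓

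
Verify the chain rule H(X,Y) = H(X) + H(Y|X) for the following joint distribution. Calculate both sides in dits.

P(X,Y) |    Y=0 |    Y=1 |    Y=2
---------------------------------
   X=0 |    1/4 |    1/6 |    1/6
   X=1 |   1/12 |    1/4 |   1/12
H(X,Y) = 0.7403, H(X) = 0.2950, H(Y|X) = 0.4453 (all in dits)

Chain rule: H(X,Y) = H(X) + H(Y|X)

Left side — joint entropy directly:
H(X,Y) = -Σ p(x,y) log p(x,y) = 0.7403 dits

Right side — compute H(Y|X) from the conditional distributions:
P(X) = (7/12, 5/12), so H(X) = 0.2950 dits
H(Y|X) = Σ_x P(X=x) · H(Y|X=x):
  P(Y|X=0) = (3/7, 2/7, 2/7), H(Y|X=0) = 0.4686, weight P(X=0) = 7/12
  P(Y|X=1) = (1/5, 3/5, 1/5), H(Y|X=1) = 0.4127, weight P(X=1) = 5/12
H(Y|X) = 0.4453 dits

H(X) + H(Y|X) = 0.2950 + 0.4453 = 0.7403 dits

Both sides equal 0.7403 dits. ✓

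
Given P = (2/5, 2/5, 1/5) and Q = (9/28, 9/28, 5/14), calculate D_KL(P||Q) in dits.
0.0256 dits

KL divergence: D_KL(P||Q) = Σ p(x) log(p(x)/q(x))

Computing term by term:
  x=0: 2/5 × log_10[(2/5)/(9/28)] = 2/5 × 0.0950 = 0.0380
  x=1: 2/5 × log_10[(2/5)/(9/28)] = 2/5 × 0.0950 = 0.0380
  x=2: 1/5 × log_10[(1/5)/(5/14)] = 1/5 × -0.2518 = -0.0504

D_KL(P||Q) = 0.0256 dits

Note: KL divergence is always non-negative and equals 0 iff P = Q.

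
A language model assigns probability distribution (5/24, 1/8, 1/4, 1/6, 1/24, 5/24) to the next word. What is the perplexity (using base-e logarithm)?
5.4257

Perplexity is e^H (or exp(H) for natural log).

First, H = -Σ p log p = 1.6911 nats
Perplexity = e^1.6911 = 5.4257

Interpretation: The model's uncertainty is equivalent to choosing uniformly among 5.4 options.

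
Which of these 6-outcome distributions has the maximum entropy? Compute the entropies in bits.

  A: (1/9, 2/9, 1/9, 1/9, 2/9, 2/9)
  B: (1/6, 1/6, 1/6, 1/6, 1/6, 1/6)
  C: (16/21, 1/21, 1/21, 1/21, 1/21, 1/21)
B

For a discrete distribution over n outcomes, entropy is maximized by the uniform distribution.

Computing entropies:
H(A) = 2.5033 bits
H(B) = 2.5850 bits
H(C) = 1.3447 bits

The uniform distribution (where all probabilities equal 1/6) achieves the maximum entropy of log_2(6) = 2.5850 bits.

Distribution B has the highest entropy.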